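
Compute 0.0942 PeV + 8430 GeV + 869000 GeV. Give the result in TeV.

In TeV:
  0.0942 PeV = 0.0942 × 10³ TeV = 94.2
  8430 GeV = 8430 × 10⁻³ TeV = 8.43
  869000 GeV = 869000 × 10⁻³ TeV = 869
Sum: 94.2 + 8.43 + 869 = 971.63

971.63 TeV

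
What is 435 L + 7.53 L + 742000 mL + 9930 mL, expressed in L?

In L:
  435 L → 435
  7.53 L → 7.53
  742000 mL = 742000 × 10⁻³ L = 742
  9930 mL = 9930 × 10⁻³ L = 9.93
Sum: 435 + 7.53 + 742 + 9.93 = 1194.46

1194.46 L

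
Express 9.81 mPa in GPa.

milli = 10^-3, giga = 10^9; factor is 10^-12.
9.81 × 10^-12 = 0.00000000000981

0.00000000000981 GPa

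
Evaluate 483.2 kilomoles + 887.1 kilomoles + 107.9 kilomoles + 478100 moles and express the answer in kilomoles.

1956.3 kilomoles

In kilomoles:
  483.2 kilomoles → 483.2
  887.1 kilomoles → 887.1
  107.9 kilomoles → 107.9
  478100 moles = 478100 × 10^-3 kilomoles = 478.1
Sum: 483.2 + 887.1 + 107.9 + 478.1 = 1956.3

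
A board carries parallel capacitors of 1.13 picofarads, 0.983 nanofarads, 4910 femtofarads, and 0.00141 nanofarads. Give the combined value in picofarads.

In picofarads:
  1.13 picofarads → 1.13
  0.983 nanofarads = 0.983 × 10³ picofarads = 983
  4910 femtofarads = 4910 × 10⁻³ picofarads = 4.91
  0.00141 nanofarads = 0.00141 × 10³ picofarads = 1.41
Sum: 1.13 + 983 + 4.91 + 1.41 = 990.45

990.45 picofarads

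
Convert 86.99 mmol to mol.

milli = 10^-3, (no prefix) = 10^0; factor is 10^-3.
86.99 × 10^-3 = 0.08699

0.08699 mol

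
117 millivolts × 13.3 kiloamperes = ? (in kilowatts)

1.5561 kilowatts

117 × 10⁻³ × 13.3 × 10³ = 1556.1 W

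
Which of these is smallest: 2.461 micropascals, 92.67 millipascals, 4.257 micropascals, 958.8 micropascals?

2.461 micropascals = 0.000002461 pascals
92.67 millipascals = 0.09267 pascals
4.257 micropascals = 0.000004257 pascals
958.8 micropascals = 0.0009588 pascals

2.461 micropascals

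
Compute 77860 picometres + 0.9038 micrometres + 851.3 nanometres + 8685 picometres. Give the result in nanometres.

In nanometres:
  77860 picometres = 77860 × 10⁻³ nanometres = 77.86
  0.9038 micrometres = 0.9038 × 10³ nanometres = 903.8
  851.3 nanometres → 851.3
  8685 picometres = 8685 × 10⁻³ nanometres = 8.685
Sum: 77.86 + 903.8 + 851.3 + 8.685 = 1841.645

1841.645 nanometres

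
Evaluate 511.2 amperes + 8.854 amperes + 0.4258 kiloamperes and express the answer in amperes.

945.854 amperes

In amperes:
  511.2 amperes → 511.2
  8.854 amperes → 8.854
  0.4258 kiloamperes = 0.4258e3 amperes = 425.8
Sum: 511.2 + 8.854 + 425.8 = 945.854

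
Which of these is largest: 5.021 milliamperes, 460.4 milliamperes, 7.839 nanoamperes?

460.4 milliamperes

5.021 milliamperes = 0.005021 amperes
460.4 milliamperes = 0.4604 amperes
7.839 nanoamperes = 0.000000007839 amperes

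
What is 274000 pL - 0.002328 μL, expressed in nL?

In nL:
  274000 pL = 274000 × 10^-3 nL = 274
  0.002328 μL = 0.002328 × 10^3 nL = 2.328
Difference: 274 - 2.328 = 271.672

271.672 nL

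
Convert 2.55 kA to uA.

kilo = 10^3, micro = 10^-6; factor is 10^9.
2.55 × 10^9 = 2550000000

2550000000 uA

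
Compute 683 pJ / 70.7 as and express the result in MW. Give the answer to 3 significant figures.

(683 × 10^-12) / (70.7 × 10^-18) = 9.6605 × 10^6 W

9.66 MW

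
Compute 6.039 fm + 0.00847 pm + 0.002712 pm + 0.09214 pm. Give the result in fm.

109.361 fm

In fm:
  6.039 fm → 6.039
  0.00847 pm = 0.00847 × 10^3 fm = 8.47
  0.002712 pm = 0.002712 × 10^3 fm = 2.712
  0.09214 pm = 0.09214 × 10^3 fm = 92.14
Sum: 6.039 + 8.47 + 2.712 + 92.14 = 109.361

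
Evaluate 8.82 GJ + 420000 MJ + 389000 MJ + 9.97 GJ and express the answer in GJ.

In GJ:
  8.82 GJ → 8.82
  420000 MJ = 420000 × 10⁻³ GJ = 420
  389000 MJ = 389000 × 10⁻³ GJ = 389
  9.97 GJ → 9.97
Sum: 8.82 + 420 + 389 + 9.97 = 827.79

827.79 GJ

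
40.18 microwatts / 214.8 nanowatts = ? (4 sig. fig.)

187.1

(40.18 × 10⁻⁶) / (214.8 × 10⁻⁹) = 0.18706 × 10³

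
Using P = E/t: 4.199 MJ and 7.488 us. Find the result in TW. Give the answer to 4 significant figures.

(4.199 × 10⁶) / (7.488 × 10⁻⁶) = 0.560764 × 10¹² W

0.5608 TW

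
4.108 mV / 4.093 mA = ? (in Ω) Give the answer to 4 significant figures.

1.004 Ω

(4.108e-3) / (4.093e-3) = 1.00366 Ω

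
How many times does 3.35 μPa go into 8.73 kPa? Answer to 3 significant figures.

(8.73 × 10^3) / (3.35 × 10^-6) = 2.606 × 10^9

2610000000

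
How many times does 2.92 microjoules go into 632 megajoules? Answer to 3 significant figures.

(632 × 10⁶) / (2.92 × 10⁻⁶) = 216.4 × 10¹²

216000000000000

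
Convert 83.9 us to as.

micro = 10⁻⁶, atto = 10⁻¹⁸; factor is 10¹².
83.9 × 10¹² = 83900000000000

83900000000000 as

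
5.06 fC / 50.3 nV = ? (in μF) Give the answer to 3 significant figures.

(5.06 × 10^-15) / (50.3 × 10^-9) = 0.1006 × 10^-6 F

0.101 μF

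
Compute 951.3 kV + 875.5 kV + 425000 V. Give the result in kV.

2251.8 kV

In kV:
  951.3 kV → 951.3
  875.5 kV → 875.5
  425000 V = 425000e-3 kV = 425
Sum: 951.3 + 875.5 + 425 = 2251.8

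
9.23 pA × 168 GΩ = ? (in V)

9.23 × 10⁻¹² × 168 × 10⁹ = 1550.64 × 10⁻³ V

1.55064 V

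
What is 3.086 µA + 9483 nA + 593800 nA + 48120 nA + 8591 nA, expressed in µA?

In µA:
  3.086 µA → 3.086
  9483 nA = 9483 × 10⁻³ µA = 9.483
  593800 nA = 593800 × 10⁻³ µA = 593.8
  48120 nA = 48120 × 10⁻³ µA = 48.12
  8591 nA = 8591 × 10⁻³ µA = 8.591
Sum: 3.086 + 9.483 + 593.8 + 48.12 + 8.591 = 663.08

663.08 µA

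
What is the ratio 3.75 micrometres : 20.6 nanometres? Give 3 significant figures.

182

(3.75e-6) / (20.6e-9) = 0.182e3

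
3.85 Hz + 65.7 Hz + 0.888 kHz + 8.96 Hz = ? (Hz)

966.51 Hz

In Hz:
  3.85 Hz → 3.85
  65.7 Hz → 65.7
  0.888 kHz = 0.888e3 Hz = 888
  8.96 Hz → 8.96
Sum: 3.85 + 65.7 + 888 + 8.96 = 966.51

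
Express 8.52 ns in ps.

8520 ps

nano = 10^-9, pico = 10^-12; factor is 10^3.
8.52 × 10^3 = 8520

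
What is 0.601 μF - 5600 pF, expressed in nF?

595.4 nF

In nF:
  0.601 μF = 0.601 × 10³ nF = 601
  5600 pF = 5600 × 10⁻³ nF = 5.6
Difference: 601 - 5.6 = 595.4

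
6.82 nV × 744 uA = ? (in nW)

6.82 × 10^-9 × 744 × 10^-6 = 5074.08 × 10^-15 W

0.00507408 nW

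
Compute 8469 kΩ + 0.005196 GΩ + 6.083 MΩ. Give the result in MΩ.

19.748 MΩ

In MΩ:
  8469 kΩ = 8469 × 10^-3 MΩ = 8.469
  0.005196 GΩ = 0.005196 × 10^3 MΩ = 5.196
  6.083 MΩ → 6.083
Sum: 8.469 + 5.196 + 6.083 = 19.748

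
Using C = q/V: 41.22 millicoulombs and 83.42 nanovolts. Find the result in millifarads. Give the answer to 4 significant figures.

494100000 millifarads

(41.22 × 10⁻³) / (83.42 × 10⁻⁹) = 0.494126 × 10⁶ F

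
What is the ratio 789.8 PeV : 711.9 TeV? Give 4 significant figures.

(789.8 × 10¹⁵) / (711.9 × 10¹²) = 1.1094 × 10³

1109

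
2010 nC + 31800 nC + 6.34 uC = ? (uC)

In uC:
  2010 nC = 2010e-3 uC = 2.01
  31800 nC = 31800e-3 uC = 31.8
  6.34 uC → 6.34
Sum: 2.01 + 31.8 + 6.34 = 40.15

40.15 uC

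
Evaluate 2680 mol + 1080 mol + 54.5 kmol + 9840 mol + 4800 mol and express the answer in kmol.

72.9 kmol

In kmol:
  2680 mol = 2680 × 10⁻³ kmol = 2.68
  1080 mol = 1080 × 10⁻³ kmol = 1.08
  54.5 kmol → 54.5
  9840 mol = 9840 × 10⁻³ kmol = 9.84
  4800 mol = 4800 × 10⁻³ kmol = 4.8
Sum: 2.68 + 1.08 + 54.5 + 9.84 + 4.8 = 72.9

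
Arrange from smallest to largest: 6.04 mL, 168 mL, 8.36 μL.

6.04 mL = 0.00604 L
168 mL = 0.168 L
8.36 μL = 0.00000836 L

8.36 μL < 6.04 mL < 168 mL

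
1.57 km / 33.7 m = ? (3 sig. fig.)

46.6

(1.57 × 10^3) / (33.7) = 0.04659 × 10^3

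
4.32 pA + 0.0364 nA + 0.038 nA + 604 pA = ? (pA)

682.72 pA

In pA:
  4.32 pA → 4.32
  0.0364 nA = 0.0364e3 pA = 36.4
  0.038 nA = 0.038e3 pA = 38
  604 pA → 604
Sum: 4.32 + 36.4 + 38 + 604 = 682.72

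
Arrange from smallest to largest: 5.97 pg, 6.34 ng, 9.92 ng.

5.97 pg < 6.34 ng < 9.92 ng

5.97 pg = 0.00000000000597 g
6.34 ng = 0.00000000634 g
9.92 ng = 0.00000000992 g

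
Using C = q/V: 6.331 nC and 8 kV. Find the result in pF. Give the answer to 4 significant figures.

0.7914 pF

(6.331e-9) / (8e3) = 0.791375e-12 F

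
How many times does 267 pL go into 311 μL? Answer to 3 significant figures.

1160000

(311e-6) / (267e-12) = 1.165e6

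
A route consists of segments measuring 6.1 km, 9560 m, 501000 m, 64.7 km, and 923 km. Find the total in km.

In km:
  6.1 km → 6.1
  9560 m = 9560e-3 km = 9.56
  501000 m = 501000e-3 km = 501
  64.7 km → 64.7
  923 km → 923
Sum: 6.1 + 9.56 + 501 + 64.7 + 923 = 1504.36

1504.36 km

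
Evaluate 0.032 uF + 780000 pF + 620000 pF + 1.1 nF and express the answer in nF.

1433.1 nF

In nF:
  0.032 uF = 0.032e3 nF = 32
  780000 pF = 780000e-3 nF = 780
  620000 pF = 620000e-3 nF = 620
  1.1 nF → 1.1
Sum: 32 + 780 + 620 + 1.1 = 1433.1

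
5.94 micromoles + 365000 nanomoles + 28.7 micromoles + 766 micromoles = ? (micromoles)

In micromoles:
  5.94 micromoles → 5.94
  365000 nanomoles = 365000 × 10⁻³ micromoles = 365
  28.7 micromoles → 28.7
  766 micromoles → 766
Sum: 5.94 + 365 + 28.7 + 766 = 1165.64

1165.64 micromoles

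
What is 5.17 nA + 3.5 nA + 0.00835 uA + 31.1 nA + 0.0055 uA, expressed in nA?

53.62 nA

In nA:
  5.17 nA → 5.17
  3.5 nA → 3.5
  0.00835 uA = 0.00835 × 10³ nA = 8.35
  31.1 nA → 31.1
  0.0055 uA = 0.0055 × 10³ nA = 5.5
Sum: 5.17 + 3.5 + 8.35 + 31.1 + 5.5 = 53.62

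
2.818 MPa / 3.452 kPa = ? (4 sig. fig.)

816.3

(2.818 × 10⁶) / (3.452 × 10³) = 0.81634 × 10³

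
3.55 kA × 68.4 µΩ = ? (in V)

3.55 × 10^3 × 68.4 × 10^-6 = 242.82 × 10^-3 V

0.24282 V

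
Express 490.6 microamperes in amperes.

0.0004906 amperes

micro = 1e-6, (no prefix) = 1e0; factor is 1e-6.
490.6 × 1e-6 = 0.0004906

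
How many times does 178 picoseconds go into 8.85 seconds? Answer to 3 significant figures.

49700000000

(8.85) / (178e-12) = 0.04972e12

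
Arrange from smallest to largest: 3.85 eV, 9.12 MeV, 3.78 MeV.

3.85 eV = 3.85 eV
9.12 MeV = 9120000 eV
3.78 MeV = 3780000 eV

3.85 eV < 3.78 MeV < 9.12 MeV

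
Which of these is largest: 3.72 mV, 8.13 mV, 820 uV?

8.13 mV

3.72 mV = 0.00372 V
8.13 mV = 0.00813 V
820 uV = 0.00082 V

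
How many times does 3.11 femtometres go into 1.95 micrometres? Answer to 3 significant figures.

627000000

(1.95e-6) / (3.11e-15) = 0.627e9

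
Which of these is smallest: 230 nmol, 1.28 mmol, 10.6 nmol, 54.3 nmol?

10.6 nmol

230 nmol = 0.00000023 mol
1.28 mmol = 0.00128 mol
10.6 nmol = 0.0000000106 mol
54.3 nmol = 0.0000000543 mol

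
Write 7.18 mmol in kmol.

0.00000718 kmol

milli = 10^-3, kilo = 10^3; factor is 10^-6.
7.18 × 10^-6 = 0.00000718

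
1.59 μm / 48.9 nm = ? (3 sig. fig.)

(1.59 × 10^-6) / (48.9 × 10^-9) = 0.03252 × 10^3

32.5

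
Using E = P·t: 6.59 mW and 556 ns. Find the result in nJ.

3.66404 nJ

6.59 × 10^-3 × 556 × 10^-9 = 3664.04 × 10^-12 J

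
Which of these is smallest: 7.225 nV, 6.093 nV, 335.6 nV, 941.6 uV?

6.093 nV

7.225 nV = 0.000000007225 V
6.093 nV = 0.000000006093 V
335.6 nV = 0.0000003356 V
941.6 uV = 0.0009416 V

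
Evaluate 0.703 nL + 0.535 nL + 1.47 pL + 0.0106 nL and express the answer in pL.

In pL:
  0.703 nL = 0.703e3 pL = 703
  0.535 nL = 0.535e3 pL = 535
  1.47 pL → 1.47
  0.0106 nL = 0.0106e3 pL = 10.6
Sum: 703 + 535 + 1.47 + 10.6 = 1250.07

1250.07 pL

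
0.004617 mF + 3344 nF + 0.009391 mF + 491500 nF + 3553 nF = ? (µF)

In µF:
  0.004617 mF = 0.004617e3 µF = 4.617
  3344 nF = 3344e-3 µF = 3.344
  0.009391 mF = 0.009391e3 µF = 9.391
  491500 nF = 491500e-3 µF = 491.5
  3553 nF = 3553e-3 µF = 3.553
Sum: 4.617 + 3.344 + 9.391 + 491.5 + 3.553 = 512.405

512.405 µF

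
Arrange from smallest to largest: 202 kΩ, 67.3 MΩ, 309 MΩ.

202 kΩ = 202000 Ω
67.3 MΩ = 67300000 Ω
309 MΩ = 309000000 Ω

202 kΩ < 67.3 MΩ < 309 MΩ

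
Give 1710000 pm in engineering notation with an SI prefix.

1.71 μm

= 1.71e-6 m; 1e-6 is micro.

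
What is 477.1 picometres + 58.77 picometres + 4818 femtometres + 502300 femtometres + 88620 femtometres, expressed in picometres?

1131.608 picometres

In picometres:
  477.1 picometres → 477.1
  58.77 picometres → 58.77
  4818 femtometres = 4818e-3 picometres = 4.818
  502300 femtometres = 502300e-3 picometres = 502.3
  88620 femtometres = 88620e-3 picometres = 88.62
Sum: 477.1 + 58.77 + 4.818 + 502.3 + 88.62 = 1131.608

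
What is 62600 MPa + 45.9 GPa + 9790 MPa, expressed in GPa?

118.29 GPa

In GPa:
  62600 MPa = 62600e-3 GPa = 62.6
  45.9 GPa → 45.9
  9790 MPa = 9790e-3 GPa = 9.79
Sum: 62.6 + 45.9 + 9.79 = 118.29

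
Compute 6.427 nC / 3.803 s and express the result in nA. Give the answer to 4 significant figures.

1.690 nA

(6.427e-9) / (3.803) = 1.68998e-9 A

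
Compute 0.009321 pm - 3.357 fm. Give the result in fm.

5.964 fm

In fm:
  0.009321 pm = 0.009321e3 fm = 9.321
  3.357 fm → 3.357
Difference: 9.321 - 3.357 = 5.964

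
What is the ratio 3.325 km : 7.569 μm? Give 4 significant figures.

439300000

(3.325 × 10³) / (7.569 × 10⁻⁶) = 0.43929 × 10⁹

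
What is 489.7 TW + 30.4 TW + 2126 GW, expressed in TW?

522.226 TW

In TW:
  489.7 TW → 489.7
  30.4 TW → 30.4
  2126 GW = 2126 × 10^-3 TW = 2.126
Sum: 489.7 + 30.4 + 2.126 = 522.226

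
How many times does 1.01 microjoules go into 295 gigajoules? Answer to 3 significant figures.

(295e9) / (1.01e-6) = 292.1e15

292000000000000000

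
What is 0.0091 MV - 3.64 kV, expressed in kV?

In kV:
  0.0091 MV = 0.0091 × 10³ kV = 9.1
  3.64 kV → 3.64
Difference: 9.1 - 3.64 = 5.46

5.46 kV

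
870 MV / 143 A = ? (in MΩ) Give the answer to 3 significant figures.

(870e6) / (143) = 6.0839e6 Ω

6.08 MΩ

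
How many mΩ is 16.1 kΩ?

16100000 mΩ

kilo = 10^3, milli = 10^-3; factor is 10^6.
16.1 × 10^6 = 16100000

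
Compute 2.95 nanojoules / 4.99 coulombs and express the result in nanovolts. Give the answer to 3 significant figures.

(2.95 × 10⁻⁹) / (4.99) = 0.59118 × 10⁻⁹ V

0.591 nanovolts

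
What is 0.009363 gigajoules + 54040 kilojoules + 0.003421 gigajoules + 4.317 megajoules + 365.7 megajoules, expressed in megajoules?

436.841 megajoules

In megajoules:
  0.009363 gigajoules = 0.009363 × 10³ megajoules = 9.363
  54040 kilojoules = 54040 × 10⁻³ megajoules = 54.04
  0.003421 gigajoules = 0.003421 × 10³ megajoules = 3.421
  4.317 megajoules → 4.317
  365.7 megajoules → 365.7
Sum: 9.363 + 54.04 + 3.421 + 4.317 + 365.7 = 436.841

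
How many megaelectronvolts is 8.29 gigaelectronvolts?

8290 megaelectronvolts

giga = 1e9, mega = 1e6; factor is 1e3.
8.29 × 1e3 = 8290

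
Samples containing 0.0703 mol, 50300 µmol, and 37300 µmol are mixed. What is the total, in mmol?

157.9 mmol

In mmol:
  0.0703 mol = 0.0703 × 10³ mmol = 70.3
  50300 µmol = 50300 × 10⁻³ mmol = 50.3
  37300 µmol = 37300 × 10⁻³ mmol = 37.3
Sum: 70.3 + 50.3 + 37.3 = 157.9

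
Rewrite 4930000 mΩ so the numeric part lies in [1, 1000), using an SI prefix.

4.93 kΩ

= 4.93 × 10³ Ω; 10³ is kilo.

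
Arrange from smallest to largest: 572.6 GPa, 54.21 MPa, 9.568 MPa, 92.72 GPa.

9.568 MPa < 54.21 MPa < 92.72 GPa < 572.6 GPa

572.6 GPa = 572600000000 Pa
54.21 MPa = 54210000 Pa
9.568 MPa = 9568000 Pa
92.72 GPa = 92720000000 Pa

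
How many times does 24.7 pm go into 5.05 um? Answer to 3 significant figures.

(5.05 × 10^-6) / (24.7 × 10^-12) = 0.2045 × 10^6

204000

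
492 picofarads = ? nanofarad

pico = 10⁻¹², nano = 10⁻⁹; factor is 10⁻³.
492 × 10⁻³ = 0.492

0.492 nanofarads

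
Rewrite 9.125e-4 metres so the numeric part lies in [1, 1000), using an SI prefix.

= 912.5e-6 metres; 1e-6 is micro.

912.5 micrometres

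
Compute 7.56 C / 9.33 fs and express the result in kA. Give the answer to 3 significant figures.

(7.56) / (9.33 × 10^-15) = 0.81029 × 10^15 A

810000000000 kA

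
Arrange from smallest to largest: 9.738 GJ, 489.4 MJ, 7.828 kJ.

7.828 kJ < 489.4 MJ < 9.738 GJ

9.738 GJ = 9738000000 J
489.4 MJ = 489400000 J
7.828 kJ = 7828 J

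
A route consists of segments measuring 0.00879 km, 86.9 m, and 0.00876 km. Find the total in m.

In m:
  0.00879 km = 0.00879e3 m = 8.79
  86.9 m → 86.9
  0.00876 km = 0.00876e3 m = 8.76
Sum: 8.79 + 86.9 + 8.76 = 104.45

104.45 m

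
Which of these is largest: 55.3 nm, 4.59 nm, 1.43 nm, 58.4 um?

55.3 nm = 0.0000000553 m
4.59 nm = 0.00000000459 m
1.43 nm = 0.00000000143 m
58.4 um = 0.0000584 m

58.4 um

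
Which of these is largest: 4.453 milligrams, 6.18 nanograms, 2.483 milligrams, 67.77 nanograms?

4.453 milligrams = 0.004453 grams
6.18 nanograms = 0.00000000618 grams
2.483 milligrams = 0.002483 grams
67.77 nanograms = 0.00000006777 grams

4.453 milligrams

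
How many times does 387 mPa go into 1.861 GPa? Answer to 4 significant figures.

(1.861 × 10^9) / (387 × 10^-3) = 0.0048088 × 10^12

4809000000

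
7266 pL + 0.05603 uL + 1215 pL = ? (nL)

In nL:
  7266 pL = 7266 × 10^-3 nL = 7.266
  0.05603 uL = 0.05603 × 10^3 nL = 56.03
  1215 pL = 1215 × 10^-3 nL = 1.215
Sum: 7.266 + 56.03 + 1.215 = 64.511

64.511 nL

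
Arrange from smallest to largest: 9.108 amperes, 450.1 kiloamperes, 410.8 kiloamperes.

9.108 amperes < 410.8 kiloamperes < 450.1 kiloamperes

9.108 amperes = 9.108 amperes
450.1 kiloamperes = 450100 amperes
410.8 kiloamperes = 410800 amperes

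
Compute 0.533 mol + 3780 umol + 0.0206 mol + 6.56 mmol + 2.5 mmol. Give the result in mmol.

In mmol:
  0.533 mol = 0.533 × 10^3 mmol = 533
  3780 umol = 3780 × 10^-3 mmol = 3.78
  0.0206 mol = 0.0206 × 10^3 mmol = 20.6
  6.56 mmol → 6.56
  2.5 mmol → 2.5
Sum: 533 + 3.78 + 20.6 + 6.56 + 2.5 = 566.44

566.44 mmol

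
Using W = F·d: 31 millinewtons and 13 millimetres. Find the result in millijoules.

31e-3 × 13e-3 = 403e-6 J

0.403 millijoules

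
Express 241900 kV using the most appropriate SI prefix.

= 241.9 × 10^6 V; 10^6 is mega.

241.9 MV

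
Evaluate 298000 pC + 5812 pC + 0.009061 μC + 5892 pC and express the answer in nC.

318.765 nC

In nC:
  298000 pC = 298000 × 10⁻³ nC = 298
  5812 pC = 5812 × 10⁻³ nC = 5.812
  0.009061 μC = 0.009061 × 10³ nC = 9.061
  5892 pC = 5892 × 10⁻³ nC = 5.892
Sum: 298 + 5.812 + 9.061 + 5.892 = 318.765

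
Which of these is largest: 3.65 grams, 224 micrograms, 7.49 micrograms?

3.65 grams

3.65 grams = 3.65 grams
224 micrograms = 0.000224 grams
7.49 micrograms = 0.00000749 grams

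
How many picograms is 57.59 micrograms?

micro = 1e-6, pico = 1e-12; factor is 1e6.
57.59 × 1e6 = 57590000

57590000 picograms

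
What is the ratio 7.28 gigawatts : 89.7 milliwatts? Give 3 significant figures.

81200000000

(7.28 × 10^9) / (89.7 × 10^-3) = 0.08116 × 10^12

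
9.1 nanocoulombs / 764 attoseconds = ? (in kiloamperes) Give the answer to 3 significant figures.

11900 kiloamperes

(9.1e-9) / (764e-18) = 0.011911e9 A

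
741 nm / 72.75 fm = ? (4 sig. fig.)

(741 × 10^-9) / (72.75 × 10^-15) = 10.186 × 10^6

10190000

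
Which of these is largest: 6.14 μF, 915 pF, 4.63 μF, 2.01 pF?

6.14 μF = 0.00000614 F
915 pF = 0.000000000915 F
4.63 μF = 0.00000463 F
2.01 pF = 0.00000000000201 F

6.14 μF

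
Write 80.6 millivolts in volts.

0.0806 volts

milli = 1e-3, (no prefix) = 1e0; factor is 1e-3.
80.6 × 1e-3 = 0.0806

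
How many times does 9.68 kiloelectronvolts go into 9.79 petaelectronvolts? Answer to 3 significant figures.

1010000000000

(9.79 × 10^15) / (9.68 × 10^3) = 1.011 × 10^12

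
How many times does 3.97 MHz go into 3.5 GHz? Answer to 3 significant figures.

(3.5e9) / (3.97e6) = 0.8816e3

882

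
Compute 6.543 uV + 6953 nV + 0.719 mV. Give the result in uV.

732.496 uV

In uV:
  6.543 uV → 6.543
  6953 nV = 6953 × 10^-3 uV = 6.953
  0.719 mV = 0.719 × 10^3 uV = 719
Sum: 6.543 + 6.953 + 719 = 732.496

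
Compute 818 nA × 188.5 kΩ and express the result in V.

818 × 10^-9 × 188.5 × 10^3 = 154193 × 10^-6 V

0.154193 V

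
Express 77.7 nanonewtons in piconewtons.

nano = 10^-9, pico = 10^-12; factor is 10^3.
77.7 × 10^3 = 77700

77700 piconewtons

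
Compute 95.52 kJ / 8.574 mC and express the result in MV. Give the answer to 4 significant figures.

(95.52e3) / (8.574e-3) = 11.1407e6 V

11.14 MV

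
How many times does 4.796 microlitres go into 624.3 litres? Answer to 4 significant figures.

130200000

(624.3) / (4.796e-6) = 130.17e6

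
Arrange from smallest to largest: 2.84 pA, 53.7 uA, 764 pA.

2.84 pA < 764 pA < 53.7 uA

2.84 pA = 0.00000000000284 A
53.7 uA = 0.0000537 A
764 pA = 0.000000000764 A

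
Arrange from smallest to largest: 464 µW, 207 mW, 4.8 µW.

4.8 µW < 464 µW < 207 mW

464 µW = 0.000464 W
207 mW = 0.207 W
4.8 µW = 0.0000048 W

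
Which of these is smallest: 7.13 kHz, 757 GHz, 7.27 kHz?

7.13 kHz = 7130 Hz
757 GHz = 757000000000 Hz
7.27 kHz = 7270 Hz

7.13 kHz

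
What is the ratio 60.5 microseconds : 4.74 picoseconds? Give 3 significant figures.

12800000

(60.5 × 10⁻⁶) / (4.74 × 10⁻¹²) = 12.76 × 10⁶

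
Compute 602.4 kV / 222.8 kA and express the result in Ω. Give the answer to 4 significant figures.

2.704 Ω

(602.4 × 10^3) / (222.8 × 10^3) = 2.70377 Ω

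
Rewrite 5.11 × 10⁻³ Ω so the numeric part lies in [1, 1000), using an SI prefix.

5.11 mΩ

= 5.11 × 10⁻³ Ω; 10⁻³ is milli.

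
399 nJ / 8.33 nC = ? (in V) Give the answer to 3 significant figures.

47.9 V

(399 × 10^-9) / (8.33 × 10^-9) = 47.899 V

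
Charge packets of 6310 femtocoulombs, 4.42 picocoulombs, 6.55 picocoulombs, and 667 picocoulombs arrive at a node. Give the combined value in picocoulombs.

In picocoulombs:
  6310 femtocoulombs = 6310 × 10⁻³ picocoulombs = 6.31
  4.42 picocoulombs → 4.42
  6.55 picocoulombs → 6.55
  667 picocoulombs → 667
Sum: 6.31 + 4.42 + 6.55 + 667 = 684.28

684.28 picocoulombs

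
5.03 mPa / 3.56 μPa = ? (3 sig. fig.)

(5.03e-3) / (3.56e-6) = 1.413e3

1410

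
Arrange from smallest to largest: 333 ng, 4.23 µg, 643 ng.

333 ng < 643 ng < 4.23 µg

333 ng = 0.000000333 g
4.23 µg = 0.00000423 g
643 ng = 0.000000643 g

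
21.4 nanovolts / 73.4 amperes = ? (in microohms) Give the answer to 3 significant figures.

0.000292 microohms

(21.4 × 10^-9) / (73.4) = 0.29155 × 10^-9 Ω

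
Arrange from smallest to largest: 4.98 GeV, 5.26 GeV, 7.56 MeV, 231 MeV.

7.56 MeV < 231 MeV < 4.98 GeV < 5.26 GeV

4.98 GeV = 4980000000 eV
5.26 GeV = 5260000000 eV
7.56 MeV = 7560000 eV
231 MeV = 231000000 eV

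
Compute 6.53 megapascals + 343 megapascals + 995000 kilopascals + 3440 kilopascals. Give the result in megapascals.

In megapascals:
  6.53 megapascals → 6.53
  343 megapascals → 343
  995000 kilopascals = 995000 × 10⁻³ megapascals = 995
  3440 kilopascals = 3440 × 10⁻³ megapascals = 3.44
Sum: 6.53 + 343 + 995 + 3.44 = 1347.97

1347.97 megapascals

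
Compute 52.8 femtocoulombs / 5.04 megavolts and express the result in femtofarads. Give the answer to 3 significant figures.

(52.8 × 10^-15) / (5.04 × 10^6) = 10.476 × 10^-21 F

0.0000105 femtofarads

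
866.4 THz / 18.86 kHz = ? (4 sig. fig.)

45940000000

(866.4e12) / (18.86e3) = 45.938e9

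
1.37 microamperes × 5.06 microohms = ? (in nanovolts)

1.37 × 10⁻⁶ × 5.06 × 10⁻⁶ = 6.9322 × 10⁻¹² V

0.0069322 nanovolts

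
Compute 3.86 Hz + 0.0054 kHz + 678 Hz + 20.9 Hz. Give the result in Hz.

708.16 Hz

In Hz:
  3.86 Hz → 3.86
  0.0054 kHz = 0.0054 × 10³ Hz = 5.4
  678 Hz → 678
  20.9 Hz → 20.9
Sum: 3.86 + 5.4 + 678 + 20.9 = 708.16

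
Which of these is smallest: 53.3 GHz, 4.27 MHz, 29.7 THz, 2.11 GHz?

4.27 MHz

53.3 GHz = 53300000000 Hz
4.27 MHz = 4270000 Hz
29.7 THz = 29700000000000 Hz
2.11 GHz = 2110000000 Hz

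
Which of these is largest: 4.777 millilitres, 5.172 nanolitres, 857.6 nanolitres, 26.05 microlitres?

4.777 millilitres = 0.004777 litres
5.172 nanolitres = 0.000000005172 litres
857.6 nanolitres = 0.0000008576 litres
26.05 microlitres = 0.00002605 litres

4.777 millilitres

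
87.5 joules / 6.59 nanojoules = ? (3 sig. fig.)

13300000000

(87.5) / (6.59 × 10^-9) = 13.28 × 10^9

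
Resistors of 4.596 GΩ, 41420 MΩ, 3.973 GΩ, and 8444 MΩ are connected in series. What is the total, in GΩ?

In GΩ:
  4.596 GΩ → 4.596
  41420 MΩ = 41420e-3 GΩ = 41.42
  3.973 GΩ → 3.973
  8444 MΩ = 8444e-3 GΩ = 8.444
Sum: 4.596 + 41.42 + 3.973 + 8.444 = 58.433

58.433 GΩ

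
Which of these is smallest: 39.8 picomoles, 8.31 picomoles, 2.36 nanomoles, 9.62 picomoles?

39.8 picomoles = 0.0000000000398 moles
8.31 picomoles = 0.00000000000831 moles
2.36 nanomoles = 0.00000000236 moles
9.62 picomoles = 0.00000000000962 moles

8.31 picomoles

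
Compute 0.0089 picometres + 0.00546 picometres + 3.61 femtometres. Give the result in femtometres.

17.97 femtometres

In femtometres:
  0.0089 picometres = 0.0089e3 femtometres = 8.9
  0.00546 picometres = 0.00546e3 femtometres = 5.46
  3.61 femtometres → 3.61
Sum: 8.9 + 5.46 + 3.61 = 17.97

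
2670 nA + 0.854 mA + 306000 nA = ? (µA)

1162.67 µA

In µA:
  2670 nA = 2670 × 10^-3 µA = 2.67
  0.854 mA = 0.854 × 10^3 µA = 854
  306000 nA = 306000 × 10^-3 µA = 306
Sum: 2.67 + 854 + 306 = 1162.67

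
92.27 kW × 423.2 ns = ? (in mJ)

92.27 × 10³ × 423.2 × 10⁻⁹ = 39048.664 × 10⁻⁶ J

39.048664 mJ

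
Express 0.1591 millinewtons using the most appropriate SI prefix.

159.1 micronewtons

= 159.1 × 10⁻⁶ newtons; 10⁻⁶ is micro.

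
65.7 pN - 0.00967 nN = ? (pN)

56.03 pN

In pN:
  65.7 pN → 65.7
  0.00967 nN = 0.00967 × 10³ pN = 9.67
Difference: 65.7 - 9.67 = 56.03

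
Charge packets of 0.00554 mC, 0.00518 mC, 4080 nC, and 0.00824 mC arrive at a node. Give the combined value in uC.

In uC:
  0.00554 mC = 0.00554 × 10^3 uC = 5.54
  0.00518 mC = 0.00518 × 10^3 uC = 5.18
  4080 nC = 4080 × 10^-3 uC = 4.08
  0.00824 mC = 0.00824 × 10^3 uC = 8.24
Sum: 5.54 + 5.18 + 4.08 + 8.24 = 23.04

23.04 uC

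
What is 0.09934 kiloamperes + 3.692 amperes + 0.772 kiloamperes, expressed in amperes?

In amperes:
  0.09934 kiloamperes = 0.09934 × 10^3 amperes = 99.34
  3.692 amperes → 3.692
  0.772 kiloamperes = 0.772 × 10^3 amperes = 772
Sum: 99.34 + 3.692 + 772 = 875.032

875.032 amperes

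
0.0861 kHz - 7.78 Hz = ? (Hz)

In Hz:
  0.0861 kHz = 0.0861 × 10³ Hz = 86.1
  7.78 Hz → 7.78
Difference: 86.1 - 7.78 = 78.32

78.32 Hz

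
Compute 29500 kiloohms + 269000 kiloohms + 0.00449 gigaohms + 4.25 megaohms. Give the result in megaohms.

307.24 megaohms

In megaohms:
  29500 kiloohms = 29500e-3 megaohms = 29.5
  269000 kiloohms = 269000e-3 megaohms = 269
  0.00449 gigaohms = 0.00449e3 megaohms = 4.49
  4.25 megaohms → 4.25
Sum: 29.5 + 269 + 4.49 + 4.25 = 307.24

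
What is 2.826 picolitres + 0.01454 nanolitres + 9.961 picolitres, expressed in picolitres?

In picolitres:
  2.826 picolitres → 2.826
  0.01454 nanolitres = 0.01454 × 10^3 picolitres = 14.54
  9.961 picolitres → 9.961
Sum: 2.826 + 14.54 + 9.961 = 27.327

27.327 picolitres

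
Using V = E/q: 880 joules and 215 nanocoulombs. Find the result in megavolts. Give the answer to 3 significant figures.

4090 megavolts

(880) / (215 × 10^-9) = 4.093 × 10^9 V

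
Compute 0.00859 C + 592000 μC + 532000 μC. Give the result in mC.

In mC:
  0.00859 C = 0.00859e3 mC = 8.59
  592000 μC = 592000e-3 mC = 592
  532000 μC = 532000e-3 mC = 532
Sum: 8.59 + 592 + 532 = 1132.59

1132.59 mC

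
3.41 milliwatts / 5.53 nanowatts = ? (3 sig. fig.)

617000

(3.41 × 10⁻³) / (5.53 × 10⁻⁹) = 0.6166 × 10⁶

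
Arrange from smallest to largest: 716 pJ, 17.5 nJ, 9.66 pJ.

716 pJ = 0.000000000716 J
17.5 nJ = 0.0000000175 J
9.66 pJ = 0.00000000000966 J

9.66 pJ < 716 pJ < 17.5 nJ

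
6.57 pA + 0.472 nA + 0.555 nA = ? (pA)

1033.57 pA

In pA:
  6.57 pA → 6.57
  0.472 nA = 0.472e3 pA = 472
  0.555 nA = 0.555e3 pA = 555
Sum: 6.57 + 472 + 555 = 1033.57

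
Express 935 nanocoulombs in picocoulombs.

935000 picocoulombs

nano = 10⁻⁹, pico = 10⁻¹²; factor is 10³.
935 × 10³ = 935000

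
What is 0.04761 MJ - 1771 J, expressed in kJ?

45.839 kJ

In kJ:
  0.04761 MJ = 0.04761e3 kJ = 47.61
  1771 J = 1771e-3 kJ = 1.771
Difference: 47.61 - 1.771 = 45.839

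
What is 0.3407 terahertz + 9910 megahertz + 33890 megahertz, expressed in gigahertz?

In gigahertz:
  0.3407 terahertz = 0.3407e3 gigahertz = 340.7
  9910 megahertz = 9910e-3 gigahertz = 9.91
  33890 megahertz = 33890e-3 gigahertz = 33.89
Sum: 340.7 + 9.91 + 33.89 = 384.5

384.5 gigahertz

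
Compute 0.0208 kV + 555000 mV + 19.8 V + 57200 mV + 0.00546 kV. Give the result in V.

In V:
  0.0208 kV = 0.0208e3 V = 20.8
  555000 mV = 555000e-3 V = 555
  19.8 V → 19.8
  57200 mV = 57200e-3 V = 57.2
  0.00546 kV = 0.00546e3 V = 5.46
Sum: 20.8 + 555 + 19.8 + 57.2 + 5.46 = 658.26

658.26 V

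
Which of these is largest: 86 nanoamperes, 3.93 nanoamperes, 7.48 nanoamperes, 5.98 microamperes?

5.98 microamperes

86 nanoamperes = 0.000000086 amperes
3.93 nanoamperes = 0.00000000393 amperes
7.48 nanoamperes = 0.00000000748 amperes
5.98 microamperes = 0.00000598 amperes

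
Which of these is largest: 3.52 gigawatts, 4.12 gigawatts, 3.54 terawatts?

3.54 terawatts

3.52 gigawatts = 3520000000 watts
4.12 gigawatts = 4120000000 watts
3.54 terawatts = 3540000000000 watts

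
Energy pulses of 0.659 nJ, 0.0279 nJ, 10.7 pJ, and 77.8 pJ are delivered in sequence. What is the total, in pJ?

775.4 pJ

In pJ:
  0.659 nJ = 0.659 × 10^3 pJ = 659
  0.0279 nJ = 0.0279 × 10^3 pJ = 27.9
  10.7 pJ → 10.7
  77.8 pJ → 77.8
Sum: 659 + 27.9 + 10.7 + 77.8 = 775.4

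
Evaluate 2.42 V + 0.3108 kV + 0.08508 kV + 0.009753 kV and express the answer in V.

408.053 V

In V:
  2.42 V → 2.42
  0.3108 kV = 0.3108e3 V = 310.8
  0.08508 kV = 0.08508e3 V = 85.08
  0.009753 kV = 0.009753e3 V = 9.753
Sum: 2.42 + 310.8 + 85.08 + 9.753 = 408.053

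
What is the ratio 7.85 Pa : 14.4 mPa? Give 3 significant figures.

(7.85) / (14.4 × 10^-3) = 0.5451 × 10^3

545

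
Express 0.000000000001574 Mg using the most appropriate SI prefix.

1.574 µg

= 1.574 × 10^-6 g; 10^-6 is micro.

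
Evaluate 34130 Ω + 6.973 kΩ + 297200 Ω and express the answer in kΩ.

In kΩ:
  34130 Ω = 34130e-3 kΩ = 34.13
  6.973 kΩ → 6.973
  297200 Ω = 297200e-3 kΩ = 297.2
Sum: 34.13 + 6.973 + 297.2 = 338.303

338.303 kΩ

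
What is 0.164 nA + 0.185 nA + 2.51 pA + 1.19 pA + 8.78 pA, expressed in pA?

In pA:
  0.164 nA = 0.164e3 pA = 164
  0.185 nA = 0.185e3 pA = 185
  2.51 pA → 2.51
  1.19 pA → 1.19
  8.78 pA → 8.78
Sum: 164 + 185 + 2.51 + 1.19 + 8.78 = 361.48

361.48 pA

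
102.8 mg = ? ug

102800 ug

milli = 10^-3, micro = 10^-6; factor is 10^3.
102.8 × 10^3 = 102800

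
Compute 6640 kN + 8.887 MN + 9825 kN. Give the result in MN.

25.352 MN

In MN:
  6640 kN = 6640 × 10⁻³ MN = 6.64
  8.887 MN → 8.887
  9825 kN = 9825 × 10⁻³ MN = 9.825
Sum: 6.64 + 8.887 + 9.825 = 25.352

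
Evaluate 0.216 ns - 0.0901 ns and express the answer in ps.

125.9 ps

In ps:
  0.216 ns = 0.216 × 10³ ps = 216
  0.0901 ns = 0.0901 × 10³ ps = 90.1
Difference: 216 - 90.1 = 125.9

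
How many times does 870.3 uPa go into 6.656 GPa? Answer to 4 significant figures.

(6.656 × 10⁹) / (870.3 × 10⁻⁶) = 0.0076479 × 10¹⁵

7648000000000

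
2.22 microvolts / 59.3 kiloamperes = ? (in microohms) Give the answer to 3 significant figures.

0.0000374 microohms

(2.22e-6) / (59.3e3) = 0.037437e-9 Ω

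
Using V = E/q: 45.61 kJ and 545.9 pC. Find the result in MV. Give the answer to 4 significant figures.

83550000 MV

(45.61 × 10³) / (545.9 × 10⁻¹²) = 0.0835501 × 10¹⁵ V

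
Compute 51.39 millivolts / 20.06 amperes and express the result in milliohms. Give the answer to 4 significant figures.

(51.39e-3) / (20.06) = 2.56181e-3 Ω

2.562 milliohms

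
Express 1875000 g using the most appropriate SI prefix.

= 1.875 × 10⁶ g; 10⁶ is mega.

1.875 Mg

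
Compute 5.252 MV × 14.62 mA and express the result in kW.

5.252e6 × 14.62e-3 = 76.78424e3 W

76.78424 kW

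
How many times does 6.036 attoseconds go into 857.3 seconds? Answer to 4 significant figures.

142000000000000000000

(857.3) / (6.036 × 10⁻¹⁸) = 142.03 × 10¹⁸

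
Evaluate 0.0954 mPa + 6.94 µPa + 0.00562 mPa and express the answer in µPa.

107.96 µPa

In µPa:
  0.0954 mPa = 0.0954e3 µPa = 95.4
  6.94 µPa → 6.94
  0.00562 mPa = 0.00562e3 µPa = 5.62
Sum: 95.4 + 6.94 + 5.62 = 107.96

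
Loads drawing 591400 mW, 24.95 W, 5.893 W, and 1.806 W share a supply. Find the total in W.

624.049 W

In W:
  591400 mW = 591400e-3 W = 591.4
  24.95 W → 24.95
  5.893 W → 5.893
  1.806 W → 1.806
Sum: 591.4 + 24.95 + 5.893 + 1.806 = 624.049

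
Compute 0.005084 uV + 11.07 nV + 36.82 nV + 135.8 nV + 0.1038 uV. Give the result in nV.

292.574 nV

In nV:
  0.005084 uV = 0.005084e3 nV = 5.084
  11.07 nV → 11.07
  36.82 nV → 36.82
  135.8 nV → 135.8
  0.1038 uV = 0.1038e3 nV = 103.8
Sum: 5.084 + 11.07 + 36.82 + 135.8 + 103.8 = 292.574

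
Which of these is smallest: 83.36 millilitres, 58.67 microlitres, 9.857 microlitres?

83.36 millilitres = 0.08336 litres
58.67 microlitres = 0.00005867 litres
9.857 microlitres = 0.000009857 litres

9.857 microlitres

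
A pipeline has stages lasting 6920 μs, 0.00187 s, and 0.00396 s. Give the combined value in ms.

In ms:
  6920 μs = 6920 × 10⁻³ ms = 6.92
  0.00187 s = 0.00187 × 10³ ms = 1.87
  0.00396 s = 0.00396 × 10³ ms = 3.96
Sum: 6.92 + 1.87 + 3.96 = 12.75

12.75 ms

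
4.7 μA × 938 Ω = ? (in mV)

4.7 × 10⁻⁶ × 938 = 4408.6 × 10⁻⁶ V

4.4086 mV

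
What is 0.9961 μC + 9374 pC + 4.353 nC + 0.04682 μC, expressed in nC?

In nC:
  0.9961 μC = 0.9961 × 10³ nC = 996.1
  9374 pC = 9374 × 10⁻³ nC = 9.374
  4.353 nC → 4.353
  0.04682 μC = 0.04682 × 10³ nC = 46.82
Sum: 996.1 + 9.374 + 4.353 + 46.82 = 1056.647

1056.647 nC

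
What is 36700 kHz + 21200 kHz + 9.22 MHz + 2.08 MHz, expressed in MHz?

69.2 MHz

In MHz:
  36700 kHz = 36700e-3 MHz = 36.7
  21200 kHz = 21200e-3 MHz = 21.2
  9.22 MHz → 9.22
  2.08 MHz → 2.08
Sum: 36.7 + 21.2 + 9.22 + 2.08 = 69.2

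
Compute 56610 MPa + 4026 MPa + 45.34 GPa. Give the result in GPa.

105.976 GPa

In GPa:
  56610 MPa = 56610 × 10⁻³ GPa = 56.61
  4026 MPa = 4026 × 10⁻³ GPa = 4.026
  45.34 GPa → 45.34
Sum: 56.61 + 4.026 + 45.34 = 105.976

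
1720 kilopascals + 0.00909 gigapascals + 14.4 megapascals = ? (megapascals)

In megapascals:
  1720 kilopascals = 1720 × 10^-3 megapascals = 1.72
  0.00909 gigapascals = 0.00909 × 10^3 megapascals = 9.09
  14.4 megapascals → 14.4
Sum: 1.72 + 9.09 + 14.4 = 25.21

25.21 megapascals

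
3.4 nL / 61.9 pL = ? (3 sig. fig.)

(3.4 × 10^-9) / (61.9 × 10^-12) = 0.05493 × 10^3

54.9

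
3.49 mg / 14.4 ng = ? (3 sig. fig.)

242000

(3.49 × 10⁻³) / (14.4 × 10⁻⁹) = 0.2424 × 10⁶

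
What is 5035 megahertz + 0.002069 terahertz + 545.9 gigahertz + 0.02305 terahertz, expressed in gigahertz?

576.054 gigahertz

In gigahertz:
  5035 megahertz = 5035 × 10⁻³ gigahertz = 5.035
  0.002069 terahertz = 0.002069 × 10³ gigahertz = 2.069
  545.9 gigahertz → 545.9
  0.02305 terahertz = 0.02305 × 10³ gigahertz = 23.05
Sum: 5.035 + 2.069 + 545.9 + 23.05 = 576.054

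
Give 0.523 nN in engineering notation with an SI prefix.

= 523 × 10^-12 N; 10^-12 is pico.

523 pN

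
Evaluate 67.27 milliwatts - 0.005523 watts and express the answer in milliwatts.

In milliwatts:
  67.27 milliwatts → 67.27
  0.005523 watts = 0.005523e3 milliwatts = 5.523
Difference: 67.27 - 5.523 = 61.747

61.747 milliwatts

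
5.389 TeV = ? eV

5389000000000 eV

tera = 10^12, (no prefix) = 10^0; factor is 10^12.
5.389 × 10^12 = 5389000000000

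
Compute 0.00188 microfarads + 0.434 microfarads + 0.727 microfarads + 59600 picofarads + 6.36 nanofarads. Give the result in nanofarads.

In nanofarads:
  0.00188 microfarads = 0.00188 × 10^3 nanofarads = 1.88
  0.434 microfarads = 0.434 × 10^3 nanofarads = 434
  0.727 microfarads = 0.727 × 10^3 nanofarads = 727
  59600 picofarads = 59600 × 10^-3 nanofarads = 59.6
  6.36 nanofarads → 6.36
Sum: 1.88 + 434 + 727 + 59.6 + 6.36 = 1228.84

1228.84 nanofarads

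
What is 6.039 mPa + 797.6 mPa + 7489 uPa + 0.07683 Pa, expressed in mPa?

In mPa:
  6.039 mPa → 6.039
  797.6 mPa → 797.6
  7489 uPa = 7489 × 10^-3 mPa = 7.489
  0.07683 Pa = 0.07683 × 10^3 mPa = 76.83
Sum: 6.039 + 797.6 + 7.489 + 76.83 = 887.958

887.958 mPa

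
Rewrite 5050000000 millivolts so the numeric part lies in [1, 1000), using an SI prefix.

5.05 megavolts

= 5.05e6 volts; 1e6 is mega.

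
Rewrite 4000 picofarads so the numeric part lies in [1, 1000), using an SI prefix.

4 nanofarads

= 4 × 10^-9 farads; 10^-9 is nano.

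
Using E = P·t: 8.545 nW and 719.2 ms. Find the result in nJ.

8.545e-9 × 719.2e-3 = 6145.564e-12 J

6.145564 nJ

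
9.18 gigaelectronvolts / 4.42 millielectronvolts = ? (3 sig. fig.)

2080000000000

(9.18e9) / (4.42e-3) = 2.077e12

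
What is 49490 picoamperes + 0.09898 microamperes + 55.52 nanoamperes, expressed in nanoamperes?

203.99 nanoamperes

In nanoamperes:
  49490 picoamperes = 49490 × 10^-3 nanoamperes = 49.49
  0.09898 microamperes = 0.09898 × 10^3 nanoamperes = 98.98
  55.52 nanoamperes → 55.52
Sum: 49.49 + 98.98 + 55.52 = 203.99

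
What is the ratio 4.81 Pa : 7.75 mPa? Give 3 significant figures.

621

(4.81) / (7.75 × 10^-3) = 0.6206 × 10^3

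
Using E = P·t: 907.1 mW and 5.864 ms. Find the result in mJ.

5.3192344 mJ

907.1e-3 × 5.864e-3 = 5319.2344e-6 J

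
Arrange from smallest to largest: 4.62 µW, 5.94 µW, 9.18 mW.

4.62 µW = 0.00000462 W
5.94 µW = 0.00000594 W
9.18 mW = 0.00918 W

4.62 µW < 5.94 µW < 9.18 mW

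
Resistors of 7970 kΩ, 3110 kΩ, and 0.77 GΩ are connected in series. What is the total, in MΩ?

In MΩ:
  7970 kΩ = 7970e-3 MΩ = 7.97
  3110 kΩ = 3110e-3 MΩ = 3.11
  0.77 GΩ = 0.77e3 MΩ = 770
Sum: 7.97 + 3.11 + 770 = 781.08

781.08 MΩ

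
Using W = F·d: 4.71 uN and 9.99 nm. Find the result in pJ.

4.71 × 10⁻⁶ × 9.99 × 10⁻⁹ = 47.0529 × 10⁻¹⁵ J

0.0470529 pJ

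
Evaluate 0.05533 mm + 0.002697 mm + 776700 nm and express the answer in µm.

834.727 µm

In µm:
  0.05533 mm = 0.05533e3 µm = 55.33
  0.002697 mm = 0.002697e3 µm = 2.697
  776700 nm = 776700e-3 µm = 776.7
Sum: 55.33 + 2.697 + 776.7 = 834.727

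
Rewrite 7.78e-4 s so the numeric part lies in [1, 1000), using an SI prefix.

778 µs

= 778e-6 s; 1e-6 is micro.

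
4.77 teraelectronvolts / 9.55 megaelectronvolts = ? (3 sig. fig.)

(4.77 × 10¹²) / (9.55 × 10⁶) = 0.4995 × 10⁶

499000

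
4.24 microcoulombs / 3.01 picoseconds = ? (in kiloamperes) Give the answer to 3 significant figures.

1410 kiloamperes

(4.24 × 10⁻⁶) / (3.01 × 10⁻¹²) = 1.4086 × 10⁶ A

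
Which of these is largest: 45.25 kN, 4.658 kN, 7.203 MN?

45.25 kN = 45250 N
4.658 kN = 4658 N
7.203 MN = 7203000 N

7.203 MN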